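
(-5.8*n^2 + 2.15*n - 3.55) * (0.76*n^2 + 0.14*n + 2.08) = -4.408*n^4 + 0.822*n^3 - 14.461*n^2 + 3.975*n - 7.384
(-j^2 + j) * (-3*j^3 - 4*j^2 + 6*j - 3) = 3*j^5 + j^4 - 10*j^3 + 9*j^2 - 3*j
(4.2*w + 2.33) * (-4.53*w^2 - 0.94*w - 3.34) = -19.026*w^3 - 14.5029*w^2 - 16.2182*w - 7.7822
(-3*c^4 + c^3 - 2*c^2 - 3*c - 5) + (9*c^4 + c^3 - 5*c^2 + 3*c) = 6*c^4 + 2*c^3 - 7*c^2 - 5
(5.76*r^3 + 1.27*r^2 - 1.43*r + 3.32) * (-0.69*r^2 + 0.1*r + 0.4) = -3.9744*r^5 - 0.3003*r^4 + 3.4177*r^3 - 1.9258*r^2 - 0.24*r + 1.328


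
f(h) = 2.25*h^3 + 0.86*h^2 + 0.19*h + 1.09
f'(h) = 6.75*h^2 + 1.72*h + 0.19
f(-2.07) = -15.58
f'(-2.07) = 25.55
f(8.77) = 1586.59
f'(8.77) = 534.44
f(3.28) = 90.36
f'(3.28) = 78.45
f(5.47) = 396.11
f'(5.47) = 211.56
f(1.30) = 7.73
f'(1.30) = 13.83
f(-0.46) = 0.97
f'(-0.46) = 0.83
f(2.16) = 28.19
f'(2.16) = 35.40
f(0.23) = 1.21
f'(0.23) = 0.94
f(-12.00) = -3765.35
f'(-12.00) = 951.55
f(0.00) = 1.09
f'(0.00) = 0.19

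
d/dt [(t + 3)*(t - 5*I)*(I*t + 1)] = 3*I*t^2 + 6*t*(2 + I) + 18 - 5*I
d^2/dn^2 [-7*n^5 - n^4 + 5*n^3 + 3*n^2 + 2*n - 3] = -140*n^3 - 12*n^2 + 30*n + 6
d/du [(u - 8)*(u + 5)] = 2*u - 3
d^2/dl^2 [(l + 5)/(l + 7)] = -4/(l + 7)^3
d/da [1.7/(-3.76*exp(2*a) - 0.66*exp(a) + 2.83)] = (12.784*exp(a) + 1.122)*exp(a)/(3.76*exp(2*a) + 0.66*exp(a) - 2.83)^2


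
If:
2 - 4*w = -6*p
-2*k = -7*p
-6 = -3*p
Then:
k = 7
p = 2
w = 7/2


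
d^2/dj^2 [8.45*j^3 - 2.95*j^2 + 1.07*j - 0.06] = 50.7*j - 5.9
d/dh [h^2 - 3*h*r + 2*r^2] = 2*h - 3*r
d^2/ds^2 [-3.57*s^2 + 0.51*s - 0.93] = -7.14000000000000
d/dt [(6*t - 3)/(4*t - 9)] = -42/(4*t - 9)^2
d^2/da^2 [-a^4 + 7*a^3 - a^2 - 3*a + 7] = -12*a^2 + 42*a - 2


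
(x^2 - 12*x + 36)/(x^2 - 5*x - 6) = (x - 6)/(x + 1)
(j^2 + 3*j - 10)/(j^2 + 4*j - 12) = (j + 5)/(j + 6)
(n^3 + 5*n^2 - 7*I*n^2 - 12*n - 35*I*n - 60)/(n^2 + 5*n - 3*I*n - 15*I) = n - 4*I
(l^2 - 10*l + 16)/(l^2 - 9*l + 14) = (l - 8)/(l - 7)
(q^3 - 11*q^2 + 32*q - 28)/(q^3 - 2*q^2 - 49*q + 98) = (q - 2)/(q + 7)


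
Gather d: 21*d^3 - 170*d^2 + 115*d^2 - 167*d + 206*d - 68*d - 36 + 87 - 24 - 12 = 21*d^3 - 55*d^2 - 29*d + 15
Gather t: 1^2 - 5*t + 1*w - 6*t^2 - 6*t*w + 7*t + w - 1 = -6*t^2 + t*(2 - 6*w) + 2*w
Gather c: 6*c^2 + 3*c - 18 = 6*c^2 + 3*c - 18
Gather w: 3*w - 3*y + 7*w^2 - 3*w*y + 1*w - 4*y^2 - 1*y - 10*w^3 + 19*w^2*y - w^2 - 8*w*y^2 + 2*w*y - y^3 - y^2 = -10*w^3 + w^2*(19*y + 6) + w*(-8*y^2 - y + 4) - y^3 - 5*y^2 - 4*y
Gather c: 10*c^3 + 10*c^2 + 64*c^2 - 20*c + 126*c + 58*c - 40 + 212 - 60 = 10*c^3 + 74*c^2 + 164*c + 112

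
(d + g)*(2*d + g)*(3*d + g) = 6*d^3 + 11*d^2*g + 6*d*g^2 + g^3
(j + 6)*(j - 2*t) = j^2 - 2*j*t + 6*j - 12*t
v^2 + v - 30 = (v - 5)*(v + 6)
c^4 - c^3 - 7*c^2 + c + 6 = (c - 3)*(c - 1)*(c + 1)*(c + 2)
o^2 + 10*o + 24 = (o + 4)*(o + 6)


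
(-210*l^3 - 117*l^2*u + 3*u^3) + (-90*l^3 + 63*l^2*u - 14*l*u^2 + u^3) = -300*l^3 - 54*l^2*u - 14*l*u^2 + 4*u^3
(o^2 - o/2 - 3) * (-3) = -3*o^2 + 3*o/2 + 9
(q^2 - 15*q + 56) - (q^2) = 56 - 15*q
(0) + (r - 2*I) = r - 2*I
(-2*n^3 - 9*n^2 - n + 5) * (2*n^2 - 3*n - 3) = -4*n^5 - 12*n^4 + 31*n^3 + 40*n^2 - 12*n - 15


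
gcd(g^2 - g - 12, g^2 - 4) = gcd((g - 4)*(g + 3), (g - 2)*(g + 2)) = 1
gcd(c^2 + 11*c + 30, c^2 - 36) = c + 6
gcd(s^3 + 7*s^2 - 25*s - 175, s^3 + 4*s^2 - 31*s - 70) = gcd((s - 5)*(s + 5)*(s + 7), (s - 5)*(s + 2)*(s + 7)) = s^2 + 2*s - 35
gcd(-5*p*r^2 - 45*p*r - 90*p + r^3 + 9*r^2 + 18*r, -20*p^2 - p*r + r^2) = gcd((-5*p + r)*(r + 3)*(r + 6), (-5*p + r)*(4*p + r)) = 5*p - r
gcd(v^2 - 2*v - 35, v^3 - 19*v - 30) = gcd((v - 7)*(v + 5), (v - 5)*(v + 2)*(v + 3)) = 1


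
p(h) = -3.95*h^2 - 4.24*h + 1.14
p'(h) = -7.9*h - 4.24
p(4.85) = -112.34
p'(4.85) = -42.56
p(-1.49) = -1.31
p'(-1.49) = 7.53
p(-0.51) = 2.28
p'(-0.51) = -0.21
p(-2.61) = -14.70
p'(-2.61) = 16.38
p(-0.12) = 1.59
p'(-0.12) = -3.29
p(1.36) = -11.93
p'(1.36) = -14.98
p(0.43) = -1.41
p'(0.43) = -7.64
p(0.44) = -1.49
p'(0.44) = -7.72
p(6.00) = -166.50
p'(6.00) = -51.64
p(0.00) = 1.14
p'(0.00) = -4.24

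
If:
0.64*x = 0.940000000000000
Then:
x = 1.47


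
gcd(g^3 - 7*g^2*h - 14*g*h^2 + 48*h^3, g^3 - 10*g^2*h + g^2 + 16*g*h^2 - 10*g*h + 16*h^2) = g^2 - 10*g*h + 16*h^2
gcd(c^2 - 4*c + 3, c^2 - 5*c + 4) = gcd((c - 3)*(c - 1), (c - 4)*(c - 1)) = c - 1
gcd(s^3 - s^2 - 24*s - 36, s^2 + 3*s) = s + 3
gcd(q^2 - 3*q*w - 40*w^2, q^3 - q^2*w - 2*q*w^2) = 1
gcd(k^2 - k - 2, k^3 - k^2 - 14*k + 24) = k - 2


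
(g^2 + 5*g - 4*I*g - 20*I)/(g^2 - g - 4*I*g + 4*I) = (g + 5)/(g - 1)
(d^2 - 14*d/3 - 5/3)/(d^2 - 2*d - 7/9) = 3*(d - 5)/(3*d - 7)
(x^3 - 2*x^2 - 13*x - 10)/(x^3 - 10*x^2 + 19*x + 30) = (x + 2)/(x - 6)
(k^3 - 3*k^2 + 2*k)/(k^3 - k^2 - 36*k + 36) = k*(k - 2)/(k^2 - 36)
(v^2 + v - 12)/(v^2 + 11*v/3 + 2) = 3*(v^2 + v - 12)/(3*v^2 + 11*v + 6)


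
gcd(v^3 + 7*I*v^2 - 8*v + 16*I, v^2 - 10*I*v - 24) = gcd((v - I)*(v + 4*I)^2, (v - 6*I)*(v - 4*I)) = 1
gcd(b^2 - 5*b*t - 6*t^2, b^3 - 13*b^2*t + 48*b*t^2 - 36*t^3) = -b + 6*t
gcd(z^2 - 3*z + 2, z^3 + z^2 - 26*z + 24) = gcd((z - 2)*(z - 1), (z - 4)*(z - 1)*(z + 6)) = z - 1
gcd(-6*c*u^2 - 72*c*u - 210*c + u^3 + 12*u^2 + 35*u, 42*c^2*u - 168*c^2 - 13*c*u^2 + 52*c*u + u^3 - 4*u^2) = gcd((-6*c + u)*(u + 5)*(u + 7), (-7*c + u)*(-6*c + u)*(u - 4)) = -6*c + u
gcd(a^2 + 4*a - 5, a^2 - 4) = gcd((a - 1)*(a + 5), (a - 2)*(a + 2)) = 1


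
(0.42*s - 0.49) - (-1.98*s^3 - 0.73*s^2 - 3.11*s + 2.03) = 1.98*s^3 + 0.73*s^2 + 3.53*s - 2.52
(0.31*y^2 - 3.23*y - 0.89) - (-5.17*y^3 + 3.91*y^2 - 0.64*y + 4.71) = 5.17*y^3 - 3.6*y^2 - 2.59*y - 5.6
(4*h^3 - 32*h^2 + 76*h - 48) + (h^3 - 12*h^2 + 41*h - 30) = 5*h^3 - 44*h^2 + 117*h - 78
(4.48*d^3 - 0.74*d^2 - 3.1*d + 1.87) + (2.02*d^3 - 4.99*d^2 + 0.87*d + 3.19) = 6.5*d^3 - 5.73*d^2 - 2.23*d + 5.06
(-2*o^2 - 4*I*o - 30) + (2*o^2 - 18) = -4*I*o - 48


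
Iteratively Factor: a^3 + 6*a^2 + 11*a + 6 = (a + 3)*(a^2 + 3*a + 2) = (a + 1)*(a + 3)*(a + 2)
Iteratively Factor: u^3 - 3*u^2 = (u - 3)*(u^2) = u*(u - 3)*(u)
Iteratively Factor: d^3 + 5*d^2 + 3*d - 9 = (d - 1)*(d^2 + 6*d + 9) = (d - 1)*(d + 3)*(d + 3)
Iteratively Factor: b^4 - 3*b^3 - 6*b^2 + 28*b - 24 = (b - 2)*(b^3 - b^2 - 8*b + 12) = (b - 2)*(b + 3)*(b^2 - 4*b + 4) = (b - 2)^2*(b + 3)*(b - 2)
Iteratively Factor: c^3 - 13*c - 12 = (c + 1)*(c^2 - c - 12) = (c - 4)*(c + 1)*(c + 3)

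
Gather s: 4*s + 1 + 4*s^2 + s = 4*s^2 + 5*s + 1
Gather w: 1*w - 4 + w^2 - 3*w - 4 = w^2 - 2*w - 8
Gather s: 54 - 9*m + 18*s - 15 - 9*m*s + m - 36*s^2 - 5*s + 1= -8*m - 36*s^2 + s*(13 - 9*m) + 40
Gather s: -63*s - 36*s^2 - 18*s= -36*s^2 - 81*s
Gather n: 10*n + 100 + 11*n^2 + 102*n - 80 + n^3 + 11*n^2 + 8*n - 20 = n^3 + 22*n^2 + 120*n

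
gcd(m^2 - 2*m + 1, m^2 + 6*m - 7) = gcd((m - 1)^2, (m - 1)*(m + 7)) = m - 1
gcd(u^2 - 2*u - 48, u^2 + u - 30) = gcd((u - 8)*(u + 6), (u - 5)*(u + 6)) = u + 6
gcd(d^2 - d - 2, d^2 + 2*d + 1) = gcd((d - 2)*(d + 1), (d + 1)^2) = d + 1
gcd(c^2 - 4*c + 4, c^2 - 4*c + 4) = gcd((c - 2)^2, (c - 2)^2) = c^2 - 4*c + 4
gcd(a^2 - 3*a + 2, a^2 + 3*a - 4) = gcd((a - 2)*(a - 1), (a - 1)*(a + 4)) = a - 1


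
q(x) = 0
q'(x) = 0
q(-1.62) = 0.00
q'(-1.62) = 0.00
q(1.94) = 0.00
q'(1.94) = 0.00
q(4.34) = 0.00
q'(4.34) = 0.00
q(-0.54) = 0.00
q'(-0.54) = 0.00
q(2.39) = 0.00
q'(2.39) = 0.00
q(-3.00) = 0.00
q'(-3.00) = 0.00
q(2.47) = 0.00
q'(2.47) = 0.00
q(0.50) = 0.00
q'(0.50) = 0.00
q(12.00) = 0.00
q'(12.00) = 0.00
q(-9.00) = 0.00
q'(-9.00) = 0.00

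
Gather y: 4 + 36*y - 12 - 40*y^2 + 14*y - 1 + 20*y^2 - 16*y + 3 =-20*y^2 + 34*y - 6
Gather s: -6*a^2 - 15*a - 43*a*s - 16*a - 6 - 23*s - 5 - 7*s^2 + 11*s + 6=-6*a^2 - 31*a - 7*s^2 + s*(-43*a - 12) - 5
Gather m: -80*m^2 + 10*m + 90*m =-80*m^2 + 100*m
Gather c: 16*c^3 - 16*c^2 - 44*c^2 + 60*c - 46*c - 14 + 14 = 16*c^3 - 60*c^2 + 14*c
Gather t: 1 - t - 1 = -t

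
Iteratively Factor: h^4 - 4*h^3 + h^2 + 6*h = (h)*(h^3 - 4*h^2 + h + 6) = h*(h - 3)*(h^2 - h - 2) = h*(h - 3)*(h + 1)*(h - 2)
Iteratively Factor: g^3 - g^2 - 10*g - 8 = (g + 1)*(g^2 - 2*g - 8) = (g + 1)*(g + 2)*(g - 4)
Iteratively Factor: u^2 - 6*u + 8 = (u - 2)*(u - 4)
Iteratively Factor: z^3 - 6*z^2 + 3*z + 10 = (z - 5)*(z^2 - z - 2) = (z - 5)*(z - 2)*(z + 1)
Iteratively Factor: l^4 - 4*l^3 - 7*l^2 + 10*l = (l - 1)*(l^3 - 3*l^2 - 10*l) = l*(l - 1)*(l^2 - 3*l - 10) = l*(l - 5)*(l - 1)*(l + 2)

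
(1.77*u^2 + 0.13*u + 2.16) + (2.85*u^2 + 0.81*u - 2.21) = 4.62*u^2 + 0.94*u - 0.0499999999999998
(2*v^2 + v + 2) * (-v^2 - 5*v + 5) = -2*v^4 - 11*v^3 + 3*v^2 - 5*v + 10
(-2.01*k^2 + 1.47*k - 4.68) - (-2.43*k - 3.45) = -2.01*k^2 + 3.9*k - 1.23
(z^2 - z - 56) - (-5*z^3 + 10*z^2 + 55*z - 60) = 5*z^3 - 9*z^2 - 56*z + 4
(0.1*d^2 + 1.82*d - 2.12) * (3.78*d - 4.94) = 0.378*d^3 + 6.3856*d^2 - 17.0044*d + 10.4728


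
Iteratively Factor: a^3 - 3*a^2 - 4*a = (a)*(a^2 - 3*a - 4) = a*(a + 1)*(a - 4)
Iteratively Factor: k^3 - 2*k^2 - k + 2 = (k + 1)*(k^2 - 3*k + 2) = (k - 2)*(k + 1)*(k - 1)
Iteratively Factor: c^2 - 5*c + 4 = (c - 1)*(c - 4)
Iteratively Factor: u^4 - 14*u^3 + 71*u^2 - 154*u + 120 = (u - 3)*(u^3 - 11*u^2 + 38*u - 40) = (u - 5)*(u - 3)*(u^2 - 6*u + 8) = (u - 5)*(u - 4)*(u - 3)*(u - 2)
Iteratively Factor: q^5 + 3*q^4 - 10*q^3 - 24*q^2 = (q + 4)*(q^4 - q^3 - 6*q^2) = (q + 2)*(q + 4)*(q^3 - 3*q^2) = q*(q + 2)*(q + 4)*(q^2 - 3*q) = q*(q - 3)*(q + 2)*(q + 4)*(q)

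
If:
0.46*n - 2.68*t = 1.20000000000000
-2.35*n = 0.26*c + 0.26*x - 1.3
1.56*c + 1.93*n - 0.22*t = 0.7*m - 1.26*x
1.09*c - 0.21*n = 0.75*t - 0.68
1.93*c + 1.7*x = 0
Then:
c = -0.76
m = 1.46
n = 0.54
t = -0.35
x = 0.87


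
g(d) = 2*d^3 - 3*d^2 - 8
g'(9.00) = 432.00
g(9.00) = 1207.00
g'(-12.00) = 936.00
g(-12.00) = -3896.00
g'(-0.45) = 3.92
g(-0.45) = -8.79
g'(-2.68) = 59.17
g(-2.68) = -68.04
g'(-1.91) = 33.35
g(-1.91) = -32.88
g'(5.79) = 166.40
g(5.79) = 279.64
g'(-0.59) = 5.63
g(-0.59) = -9.46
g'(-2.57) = 55.05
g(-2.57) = -61.76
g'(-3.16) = 78.87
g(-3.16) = -101.07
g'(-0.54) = 4.99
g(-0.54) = -9.19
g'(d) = 6*d^2 - 6*d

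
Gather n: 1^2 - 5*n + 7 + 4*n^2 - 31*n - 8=4*n^2 - 36*n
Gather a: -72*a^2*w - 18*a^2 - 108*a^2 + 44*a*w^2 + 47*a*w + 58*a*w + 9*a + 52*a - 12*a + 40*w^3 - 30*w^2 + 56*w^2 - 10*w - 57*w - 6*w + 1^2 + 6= a^2*(-72*w - 126) + a*(44*w^2 + 105*w + 49) + 40*w^3 + 26*w^2 - 73*w + 7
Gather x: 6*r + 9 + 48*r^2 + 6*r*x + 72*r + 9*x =48*r^2 + 78*r + x*(6*r + 9) + 9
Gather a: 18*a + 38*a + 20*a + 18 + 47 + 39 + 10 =76*a + 114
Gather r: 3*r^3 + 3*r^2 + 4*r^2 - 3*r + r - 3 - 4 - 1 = 3*r^3 + 7*r^2 - 2*r - 8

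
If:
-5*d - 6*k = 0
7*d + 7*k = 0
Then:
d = 0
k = 0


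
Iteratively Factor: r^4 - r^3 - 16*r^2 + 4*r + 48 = (r + 2)*(r^3 - 3*r^2 - 10*r + 24) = (r - 4)*(r + 2)*(r^2 + r - 6) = (r - 4)*(r + 2)*(r + 3)*(r - 2)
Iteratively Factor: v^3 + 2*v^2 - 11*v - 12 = (v + 1)*(v^2 + v - 12) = (v + 1)*(v + 4)*(v - 3)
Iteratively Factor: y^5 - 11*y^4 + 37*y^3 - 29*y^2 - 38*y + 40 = (y + 1)*(y^4 - 12*y^3 + 49*y^2 - 78*y + 40) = (y - 2)*(y + 1)*(y^3 - 10*y^2 + 29*y - 20) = (y - 4)*(y - 2)*(y + 1)*(y^2 - 6*y + 5) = (y - 4)*(y - 2)*(y - 1)*(y + 1)*(y - 5)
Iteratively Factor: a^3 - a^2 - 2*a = (a - 2)*(a^2 + a) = (a - 2)*(a + 1)*(a)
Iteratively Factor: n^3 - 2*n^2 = (n)*(n^2 - 2*n) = n^2*(n - 2)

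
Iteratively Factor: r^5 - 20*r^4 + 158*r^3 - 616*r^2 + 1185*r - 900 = (r - 4)*(r^4 - 16*r^3 + 94*r^2 - 240*r + 225) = (r - 5)*(r - 4)*(r^3 - 11*r^2 + 39*r - 45) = (r - 5)*(r - 4)*(r - 3)*(r^2 - 8*r + 15) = (r - 5)*(r - 4)*(r - 3)^2*(r - 5)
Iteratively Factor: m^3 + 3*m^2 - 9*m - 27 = (m + 3)*(m^2 - 9) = (m + 3)^2*(m - 3)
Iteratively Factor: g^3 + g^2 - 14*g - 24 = (g + 3)*(g^2 - 2*g - 8) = (g + 2)*(g + 3)*(g - 4)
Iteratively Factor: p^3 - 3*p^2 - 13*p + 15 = (p - 5)*(p^2 + 2*p - 3) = (p - 5)*(p + 3)*(p - 1)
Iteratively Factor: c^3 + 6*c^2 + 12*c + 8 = (c + 2)*(c^2 + 4*c + 4) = (c + 2)^2*(c + 2)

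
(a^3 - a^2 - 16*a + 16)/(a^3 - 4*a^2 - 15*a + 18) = (a^2 - 16)/(a^2 - 3*a - 18)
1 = 1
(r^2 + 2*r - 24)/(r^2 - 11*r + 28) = (r + 6)/(r - 7)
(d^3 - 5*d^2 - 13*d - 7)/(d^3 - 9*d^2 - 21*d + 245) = (d^2 + 2*d + 1)/(d^2 - 2*d - 35)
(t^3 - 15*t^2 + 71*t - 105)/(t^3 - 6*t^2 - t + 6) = (t^3 - 15*t^2 + 71*t - 105)/(t^3 - 6*t^2 - t + 6)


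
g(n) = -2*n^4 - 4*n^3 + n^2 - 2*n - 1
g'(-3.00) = 100.00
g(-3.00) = -40.00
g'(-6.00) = 1282.00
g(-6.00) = -1681.00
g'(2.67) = -234.48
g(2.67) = -176.99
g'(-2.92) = 89.02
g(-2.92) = -32.44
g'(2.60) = -218.53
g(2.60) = -161.14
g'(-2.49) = 42.12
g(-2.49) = -4.95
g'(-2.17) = 18.90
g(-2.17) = 4.57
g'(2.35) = -167.39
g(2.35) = -113.09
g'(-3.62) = 213.01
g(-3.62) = -134.35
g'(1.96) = -104.42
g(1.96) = -60.71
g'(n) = -8*n^3 - 12*n^2 + 2*n - 2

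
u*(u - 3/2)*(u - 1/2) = u^3 - 2*u^2 + 3*u/4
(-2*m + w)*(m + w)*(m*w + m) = -2*m^3*w - 2*m^3 - m^2*w^2 - m^2*w + m*w^3 + m*w^2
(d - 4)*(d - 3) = d^2 - 7*d + 12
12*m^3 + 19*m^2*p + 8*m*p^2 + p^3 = (m + p)*(3*m + p)*(4*m + p)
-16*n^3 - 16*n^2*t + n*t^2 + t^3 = (-4*n + t)*(n + t)*(4*n + t)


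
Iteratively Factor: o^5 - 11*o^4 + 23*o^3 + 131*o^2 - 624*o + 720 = (o - 4)*(o^4 - 7*o^3 - 5*o^2 + 111*o - 180) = (o - 4)*(o - 3)*(o^3 - 4*o^2 - 17*o + 60) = (o - 5)*(o - 4)*(o - 3)*(o^2 + o - 12) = (o - 5)*(o - 4)*(o - 3)^2*(o + 4)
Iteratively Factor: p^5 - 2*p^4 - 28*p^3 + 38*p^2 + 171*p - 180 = (p + 3)*(p^4 - 5*p^3 - 13*p^2 + 77*p - 60) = (p + 3)*(p + 4)*(p^3 - 9*p^2 + 23*p - 15) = (p - 5)*(p + 3)*(p + 4)*(p^2 - 4*p + 3) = (p - 5)*(p - 1)*(p + 3)*(p + 4)*(p - 3)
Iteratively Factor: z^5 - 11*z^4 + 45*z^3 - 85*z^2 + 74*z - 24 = (z - 1)*(z^4 - 10*z^3 + 35*z^2 - 50*z + 24) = (z - 4)*(z - 1)*(z^3 - 6*z^2 + 11*z - 6) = (z - 4)*(z - 2)*(z - 1)*(z^2 - 4*z + 3) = (z - 4)*(z - 2)*(z - 1)^2*(z - 3)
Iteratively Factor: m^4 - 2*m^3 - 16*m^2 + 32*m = (m - 2)*(m^3 - 16*m) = m*(m - 2)*(m^2 - 16) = m*(m - 4)*(m - 2)*(m + 4)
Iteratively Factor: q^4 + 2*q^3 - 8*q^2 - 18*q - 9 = (q + 3)*(q^3 - q^2 - 5*q - 3) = (q + 1)*(q + 3)*(q^2 - 2*q - 3) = (q + 1)^2*(q + 3)*(q - 3)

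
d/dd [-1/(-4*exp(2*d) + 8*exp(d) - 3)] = 8*(1 - exp(d))*exp(d)/(4*exp(2*d) - 8*exp(d) + 3)^2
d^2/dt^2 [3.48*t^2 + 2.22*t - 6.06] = 6.96000000000000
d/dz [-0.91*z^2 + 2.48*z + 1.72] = 2.48 - 1.82*z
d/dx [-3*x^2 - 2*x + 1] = -6*x - 2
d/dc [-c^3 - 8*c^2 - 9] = c*(-3*c - 16)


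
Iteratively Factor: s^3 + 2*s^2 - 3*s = (s - 1)*(s^2 + 3*s) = s*(s - 1)*(s + 3)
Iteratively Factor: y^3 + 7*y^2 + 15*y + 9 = (y + 1)*(y^2 + 6*y + 9) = (y + 1)*(y + 3)*(y + 3)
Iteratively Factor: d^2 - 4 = (d + 2)*(d - 2)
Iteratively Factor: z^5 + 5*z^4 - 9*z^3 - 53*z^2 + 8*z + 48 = (z + 1)*(z^4 + 4*z^3 - 13*z^2 - 40*z + 48) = (z + 1)*(z + 4)*(z^3 - 13*z + 12) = (z - 1)*(z + 1)*(z + 4)*(z^2 + z - 12) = (z - 3)*(z - 1)*(z + 1)*(z + 4)*(z + 4)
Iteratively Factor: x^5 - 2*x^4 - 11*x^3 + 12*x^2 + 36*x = (x - 3)*(x^4 + x^3 - 8*x^2 - 12*x) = x*(x - 3)*(x^3 + x^2 - 8*x - 12) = x*(x - 3)*(x + 2)*(x^2 - x - 6) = x*(x - 3)*(x + 2)^2*(x - 3)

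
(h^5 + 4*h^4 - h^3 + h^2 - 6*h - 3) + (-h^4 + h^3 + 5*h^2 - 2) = h^5 + 3*h^4 + 6*h^2 - 6*h - 5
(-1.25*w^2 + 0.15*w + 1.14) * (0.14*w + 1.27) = -0.175*w^3 - 1.5665*w^2 + 0.3501*w + 1.4478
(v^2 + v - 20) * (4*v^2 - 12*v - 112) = 4*v^4 - 8*v^3 - 204*v^2 + 128*v + 2240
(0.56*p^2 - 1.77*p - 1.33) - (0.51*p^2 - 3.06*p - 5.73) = 0.05*p^2 + 1.29*p + 4.4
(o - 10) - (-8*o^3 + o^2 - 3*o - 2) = 8*o^3 - o^2 + 4*o - 8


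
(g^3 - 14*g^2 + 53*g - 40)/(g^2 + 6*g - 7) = (g^2 - 13*g + 40)/(g + 7)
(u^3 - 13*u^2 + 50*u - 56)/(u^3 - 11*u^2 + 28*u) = (u - 2)/u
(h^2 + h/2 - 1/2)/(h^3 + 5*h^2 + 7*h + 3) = (h - 1/2)/(h^2 + 4*h + 3)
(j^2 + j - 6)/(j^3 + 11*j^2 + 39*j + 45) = (j - 2)/(j^2 + 8*j + 15)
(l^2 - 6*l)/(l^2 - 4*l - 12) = l/(l + 2)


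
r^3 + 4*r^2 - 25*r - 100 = (r - 5)*(r + 4)*(r + 5)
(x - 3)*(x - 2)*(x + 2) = x^3 - 3*x^2 - 4*x + 12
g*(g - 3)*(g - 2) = g^3 - 5*g^2 + 6*g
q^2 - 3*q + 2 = (q - 2)*(q - 1)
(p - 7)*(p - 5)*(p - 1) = p^3 - 13*p^2 + 47*p - 35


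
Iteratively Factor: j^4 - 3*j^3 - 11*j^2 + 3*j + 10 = (j + 1)*(j^3 - 4*j^2 - 7*j + 10) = (j + 1)*(j + 2)*(j^2 - 6*j + 5) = (j - 5)*(j + 1)*(j + 2)*(j - 1)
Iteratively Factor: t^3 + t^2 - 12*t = (t)*(t^2 + t - 12) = t*(t + 4)*(t - 3)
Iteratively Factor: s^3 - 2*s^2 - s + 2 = (s + 1)*(s^2 - 3*s + 2) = (s - 2)*(s + 1)*(s - 1)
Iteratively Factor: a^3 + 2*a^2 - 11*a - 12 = (a + 1)*(a^2 + a - 12) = (a + 1)*(a + 4)*(a - 3)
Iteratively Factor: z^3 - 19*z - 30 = (z + 2)*(z^2 - 2*z - 15) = (z + 2)*(z + 3)*(z - 5)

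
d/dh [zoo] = 0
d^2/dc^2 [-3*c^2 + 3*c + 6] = -6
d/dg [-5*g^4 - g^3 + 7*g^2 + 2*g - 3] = -20*g^3 - 3*g^2 + 14*g + 2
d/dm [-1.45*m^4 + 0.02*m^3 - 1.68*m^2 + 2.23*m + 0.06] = -5.8*m^3 + 0.06*m^2 - 3.36*m + 2.23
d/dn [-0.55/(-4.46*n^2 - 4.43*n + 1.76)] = (-4.906*n - 2.4365)/(4.46*n^2 + 4.43*n - 1.76)^2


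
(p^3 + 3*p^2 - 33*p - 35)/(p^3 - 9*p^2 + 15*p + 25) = (p + 7)/(p - 5)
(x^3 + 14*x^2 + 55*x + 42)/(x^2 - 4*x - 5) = (x^2 + 13*x + 42)/(x - 5)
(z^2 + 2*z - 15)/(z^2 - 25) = (z - 3)/(z - 5)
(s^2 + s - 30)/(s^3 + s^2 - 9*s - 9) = (s^2 + s - 30)/(s^3 + s^2 - 9*s - 9)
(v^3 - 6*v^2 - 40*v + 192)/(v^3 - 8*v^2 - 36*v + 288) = (v - 4)/(v - 6)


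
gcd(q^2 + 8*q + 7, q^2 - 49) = q + 7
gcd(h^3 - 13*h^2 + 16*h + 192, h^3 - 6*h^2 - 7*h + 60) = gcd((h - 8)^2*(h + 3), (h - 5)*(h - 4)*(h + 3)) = h + 3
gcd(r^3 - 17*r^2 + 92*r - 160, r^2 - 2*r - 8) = r - 4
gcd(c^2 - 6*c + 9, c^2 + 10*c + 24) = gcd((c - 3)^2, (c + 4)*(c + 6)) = 1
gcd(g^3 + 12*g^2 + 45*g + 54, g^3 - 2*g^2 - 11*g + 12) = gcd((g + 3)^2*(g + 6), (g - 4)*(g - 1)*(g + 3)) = g + 3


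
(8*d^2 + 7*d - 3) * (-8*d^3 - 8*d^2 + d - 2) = -64*d^5 - 120*d^4 - 24*d^3 + 15*d^2 - 17*d + 6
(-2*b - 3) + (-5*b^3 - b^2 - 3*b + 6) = -5*b^3 - b^2 - 5*b + 3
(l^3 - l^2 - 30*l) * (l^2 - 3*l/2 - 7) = l^5 - 5*l^4/2 - 71*l^3/2 + 52*l^2 + 210*l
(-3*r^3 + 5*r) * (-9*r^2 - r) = 27*r^5 + 3*r^4 - 45*r^3 - 5*r^2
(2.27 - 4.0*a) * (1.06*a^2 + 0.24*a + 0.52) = -4.24*a^3 + 1.4462*a^2 - 1.5352*a + 1.1804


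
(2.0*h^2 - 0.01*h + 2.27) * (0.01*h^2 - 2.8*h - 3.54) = 0.02*h^4 - 5.6001*h^3 - 7.0293*h^2 - 6.3206*h - 8.0358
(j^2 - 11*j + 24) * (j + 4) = j^3 - 7*j^2 - 20*j + 96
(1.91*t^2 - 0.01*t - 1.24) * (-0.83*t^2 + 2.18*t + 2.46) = -1.5853*t^4 + 4.1721*t^3 + 5.706*t^2 - 2.7278*t - 3.0504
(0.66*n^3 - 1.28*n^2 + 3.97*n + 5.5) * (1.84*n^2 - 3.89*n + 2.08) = 1.2144*n^5 - 4.9226*n^4 + 13.6568*n^3 - 7.9857*n^2 - 13.1374*n + 11.44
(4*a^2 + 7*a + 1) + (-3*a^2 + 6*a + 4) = a^2 + 13*a + 5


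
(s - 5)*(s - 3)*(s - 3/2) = s^3 - 19*s^2/2 + 27*s - 45/2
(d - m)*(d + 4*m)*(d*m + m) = d^3*m + 3*d^2*m^2 + d^2*m - 4*d*m^3 + 3*d*m^2 - 4*m^3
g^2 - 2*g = g*(g - 2)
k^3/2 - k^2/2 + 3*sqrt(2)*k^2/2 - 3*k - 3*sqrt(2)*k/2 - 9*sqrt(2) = (k/2 + 1)*(k - 3)*(k + 3*sqrt(2))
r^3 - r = r*(r - 1)*(r + 1)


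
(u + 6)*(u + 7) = u^2 + 13*u + 42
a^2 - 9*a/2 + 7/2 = (a - 7/2)*(a - 1)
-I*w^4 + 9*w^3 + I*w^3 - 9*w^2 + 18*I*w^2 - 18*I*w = w*(w + 3*I)*(w + 6*I)*(-I*w + I)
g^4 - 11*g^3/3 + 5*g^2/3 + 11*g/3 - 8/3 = (g - 8/3)*(g - 1)^2*(g + 1)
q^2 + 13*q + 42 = (q + 6)*(q + 7)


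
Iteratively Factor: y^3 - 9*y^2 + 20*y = (y)*(y^2 - 9*y + 20) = y*(y - 4)*(y - 5)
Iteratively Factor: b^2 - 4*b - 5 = (b - 5)*(b + 1)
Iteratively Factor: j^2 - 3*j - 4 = (j + 1)*(j - 4)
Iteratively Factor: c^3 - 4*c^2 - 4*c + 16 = (c + 2)*(c^2 - 6*c + 8) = (c - 4)*(c + 2)*(c - 2)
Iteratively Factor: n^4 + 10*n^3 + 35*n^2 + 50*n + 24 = (n + 2)*(n^3 + 8*n^2 + 19*n + 12) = (n + 2)*(n + 4)*(n^2 + 4*n + 3) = (n + 2)*(n + 3)*(n + 4)*(n + 1)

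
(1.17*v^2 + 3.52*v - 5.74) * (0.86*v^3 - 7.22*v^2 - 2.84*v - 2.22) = 1.0062*v^5 - 5.4202*v^4 - 33.6736*v^3 + 28.8486*v^2 + 8.4872*v + 12.7428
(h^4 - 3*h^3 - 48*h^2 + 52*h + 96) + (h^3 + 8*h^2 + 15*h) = h^4 - 2*h^3 - 40*h^2 + 67*h + 96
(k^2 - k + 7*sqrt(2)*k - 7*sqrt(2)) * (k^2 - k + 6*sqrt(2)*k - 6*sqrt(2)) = k^4 - 2*k^3 + 13*sqrt(2)*k^3 - 26*sqrt(2)*k^2 + 85*k^2 - 168*k + 13*sqrt(2)*k + 84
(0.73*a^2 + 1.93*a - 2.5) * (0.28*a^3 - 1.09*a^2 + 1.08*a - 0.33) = 0.2044*a^5 - 0.2553*a^4 - 2.0153*a^3 + 4.5685*a^2 - 3.3369*a + 0.825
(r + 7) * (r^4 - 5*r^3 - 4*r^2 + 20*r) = r^5 + 2*r^4 - 39*r^3 - 8*r^2 + 140*r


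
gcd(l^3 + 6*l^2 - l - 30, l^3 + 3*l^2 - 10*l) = l^2 + 3*l - 10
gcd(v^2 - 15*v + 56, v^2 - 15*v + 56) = v^2 - 15*v + 56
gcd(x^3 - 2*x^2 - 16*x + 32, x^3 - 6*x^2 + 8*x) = x^2 - 6*x + 8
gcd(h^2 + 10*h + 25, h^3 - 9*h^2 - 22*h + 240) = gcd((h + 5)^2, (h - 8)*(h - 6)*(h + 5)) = h + 5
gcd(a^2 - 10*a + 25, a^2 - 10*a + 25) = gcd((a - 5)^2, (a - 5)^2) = a^2 - 10*a + 25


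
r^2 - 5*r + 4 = (r - 4)*(r - 1)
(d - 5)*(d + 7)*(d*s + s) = d^3*s + 3*d^2*s - 33*d*s - 35*s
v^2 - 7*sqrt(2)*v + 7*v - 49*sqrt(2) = (v + 7)*(v - 7*sqrt(2))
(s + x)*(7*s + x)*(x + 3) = 7*s^2*x + 21*s^2 + 8*s*x^2 + 24*s*x + x^3 + 3*x^2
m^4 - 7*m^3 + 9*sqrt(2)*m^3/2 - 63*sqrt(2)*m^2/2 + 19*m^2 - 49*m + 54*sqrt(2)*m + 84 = (m - 4)*(m - 3)*(m + sqrt(2))*(m + 7*sqrt(2)/2)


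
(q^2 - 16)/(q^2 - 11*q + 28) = (q + 4)/(q - 7)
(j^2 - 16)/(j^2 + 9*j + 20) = (j - 4)/(j + 5)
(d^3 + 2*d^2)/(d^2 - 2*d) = d*(d + 2)/(d - 2)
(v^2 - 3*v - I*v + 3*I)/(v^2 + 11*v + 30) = (v^2 - 3*v - I*v + 3*I)/(v^2 + 11*v + 30)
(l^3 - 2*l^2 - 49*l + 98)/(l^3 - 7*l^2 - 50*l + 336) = (l^2 - 9*l + 14)/(l^2 - 14*l + 48)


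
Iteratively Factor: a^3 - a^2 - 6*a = (a - 3)*(a^2 + 2*a) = a*(a - 3)*(a + 2)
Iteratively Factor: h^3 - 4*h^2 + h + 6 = (h - 2)*(h^2 - 2*h - 3) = (h - 3)*(h - 2)*(h + 1)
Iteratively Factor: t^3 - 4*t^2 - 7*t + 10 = (t - 1)*(t^2 - 3*t - 10) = (t - 1)*(t + 2)*(t - 5)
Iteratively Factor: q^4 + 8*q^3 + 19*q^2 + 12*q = (q + 3)*(q^3 + 5*q^2 + 4*q) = (q + 3)*(q + 4)*(q^2 + q) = (q + 1)*(q + 3)*(q + 4)*(q)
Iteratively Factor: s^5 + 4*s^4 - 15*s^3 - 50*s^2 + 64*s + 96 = (s + 4)*(s^4 - 15*s^2 + 10*s + 24) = (s - 2)*(s + 4)*(s^3 + 2*s^2 - 11*s - 12) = (s - 2)*(s + 1)*(s + 4)*(s^2 + s - 12) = (s - 3)*(s - 2)*(s + 1)*(s + 4)*(s + 4)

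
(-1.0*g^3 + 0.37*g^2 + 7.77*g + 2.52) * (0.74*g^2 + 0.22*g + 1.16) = -0.74*g^5 + 0.0538*g^4 + 4.6712*g^3 + 4.0034*g^2 + 9.5676*g + 2.9232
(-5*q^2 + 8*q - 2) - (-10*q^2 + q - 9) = 5*q^2 + 7*q + 7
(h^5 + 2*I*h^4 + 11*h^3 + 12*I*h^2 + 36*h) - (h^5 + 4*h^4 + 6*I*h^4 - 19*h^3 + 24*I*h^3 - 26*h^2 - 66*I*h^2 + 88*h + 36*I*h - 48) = -4*h^4 - 4*I*h^4 + 30*h^3 - 24*I*h^3 + 26*h^2 + 78*I*h^2 - 52*h - 36*I*h + 48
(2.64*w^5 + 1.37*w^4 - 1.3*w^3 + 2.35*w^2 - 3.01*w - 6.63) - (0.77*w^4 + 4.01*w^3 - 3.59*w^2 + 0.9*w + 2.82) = 2.64*w^5 + 0.6*w^4 - 5.31*w^3 + 5.94*w^2 - 3.91*w - 9.45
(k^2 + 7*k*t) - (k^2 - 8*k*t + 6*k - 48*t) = 15*k*t - 6*k + 48*t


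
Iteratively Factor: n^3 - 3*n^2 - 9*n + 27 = (n - 3)*(n^2 - 9) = (n - 3)*(n + 3)*(n - 3)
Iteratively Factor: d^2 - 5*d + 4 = (d - 4)*(d - 1)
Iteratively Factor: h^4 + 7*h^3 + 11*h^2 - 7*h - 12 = (h + 1)*(h^3 + 6*h^2 + 5*h - 12) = (h + 1)*(h + 4)*(h^2 + 2*h - 3) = (h + 1)*(h + 3)*(h + 4)*(h - 1)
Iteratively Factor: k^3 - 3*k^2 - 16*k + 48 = (k - 3)*(k^2 - 16) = (k - 4)*(k - 3)*(k + 4)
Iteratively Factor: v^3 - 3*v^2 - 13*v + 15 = (v - 1)*(v^2 - 2*v - 15) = (v - 1)*(v + 3)*(v - 5)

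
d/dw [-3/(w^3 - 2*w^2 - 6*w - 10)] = 3*(3*w^2 - 4*w - 6)/(-w^3 + 2*w^2 + 6*w + 10)^2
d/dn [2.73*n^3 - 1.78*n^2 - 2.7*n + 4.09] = 8.19*n^2 - 3.56*n - 2.7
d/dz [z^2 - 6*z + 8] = 2*z - 6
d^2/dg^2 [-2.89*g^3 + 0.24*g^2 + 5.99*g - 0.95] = 0.48 - 17.34*g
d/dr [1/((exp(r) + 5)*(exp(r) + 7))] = 2*(-exp(r) - 6)*exp(r)/(exp(4*r) + 24*exp(3*r) + 214*exp(2*r) + 840*exp(r) + 1225)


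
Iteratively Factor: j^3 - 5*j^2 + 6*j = (j - 2)*(j^2 - 3*j) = (j - 3)*(j - 2)*(j)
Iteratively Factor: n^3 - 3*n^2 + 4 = (n + 1)*(n^2 - 4*n + 4) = (n - 2)*(n + 1)*(n - 2)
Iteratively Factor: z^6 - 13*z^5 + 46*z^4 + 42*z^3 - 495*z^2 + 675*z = (z - 3)*(z^5 - 10*z^4 + 16*z^3 + 90*z^2 - 225*z) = (z - 3)^2*(z^4 - 7*z^3 - 5*z^2 + 75*z) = (z - 5)*(z - 3)^2*(z^3 - 2*z^2 - 15*z) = (z - 5)*(z - 3)^2*(z + 3)*(z^2 - 5*z) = z*(z - 5)*(z - 3)^2*(z + 3)*(z - 5)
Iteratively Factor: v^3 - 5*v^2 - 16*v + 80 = (v + 4)*(v^2 - 9*v + 20) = (v - 5)*(v + 4)*(v - 4)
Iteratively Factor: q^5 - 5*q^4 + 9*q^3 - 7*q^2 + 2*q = (q - 1)*(q^4 - 4*q^3 + 5*q^2 - 2*q) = (q - 1)^2*(q^3 - 3*q^2 + 2*q) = q*(q - 1)^2*(q^2 - 3*q + 2) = q*(q - 2)*(q - 1)^2*(q - 1)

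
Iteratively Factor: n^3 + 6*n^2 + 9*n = (n + 3)*(n^2 + 3*n) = n*(n + 3)*(n + 3)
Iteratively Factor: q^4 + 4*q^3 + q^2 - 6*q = (q + 2)*(q^3 + 2*q^2 - 3*q) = q*(q + 2)*(q^2 + 2*q - 3) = q*(q + 2)*(q + 3)*(q - 1)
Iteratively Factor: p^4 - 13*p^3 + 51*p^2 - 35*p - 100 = (p - 4)*(p^3 - 9*p^2 + 15*p + 25) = (p - 5)*(p - 4)*(p^2 - 4*p - 5) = (p - 5)*(p - 4)*(p + 1)*(p - 5)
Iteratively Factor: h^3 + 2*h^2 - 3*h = (h + 3)*(h^2 - h) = (h - 1)*(h + 3)*(h)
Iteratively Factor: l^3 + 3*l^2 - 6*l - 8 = (l - 2)*(l^2 + 5*l + 4) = (l - 2)*(l + 1)*(l + 4)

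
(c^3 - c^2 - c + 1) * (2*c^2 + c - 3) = 2*c^5 - c^4 - 6*c^3 + 4*c^2 + 4*c - 3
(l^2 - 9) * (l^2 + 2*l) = l^4 + 2*l^3 - 9*l^2 - 18*l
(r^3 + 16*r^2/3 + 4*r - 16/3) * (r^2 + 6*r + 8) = r^5 + 34*r^4/3 + 44*r^3 + 184*r^2/3 - 128/3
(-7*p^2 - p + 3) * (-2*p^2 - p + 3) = 14*p^4 + 9*p^3 - 26*p^2 - 6*p + 9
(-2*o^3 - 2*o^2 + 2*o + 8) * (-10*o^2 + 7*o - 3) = 20*o^5 + 6*o^4 - 28*o^3 - 60*o^2 + 50*o - 24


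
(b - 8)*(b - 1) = b^2 - 9*b + 8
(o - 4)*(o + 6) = o^2 + 2*o - 24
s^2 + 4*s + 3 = (s + 1)*(s + 3)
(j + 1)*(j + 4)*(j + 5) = j^3 + 10*j^2 + 29*j + 20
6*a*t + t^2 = t*(6*a + t)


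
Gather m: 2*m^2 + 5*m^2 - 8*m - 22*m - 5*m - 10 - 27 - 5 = 7*m^2 - 35*m - 42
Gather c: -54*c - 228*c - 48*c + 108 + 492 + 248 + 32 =880 - 330*c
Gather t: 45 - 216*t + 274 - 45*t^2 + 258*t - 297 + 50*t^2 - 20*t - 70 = 5*t^2 + 22*t - 48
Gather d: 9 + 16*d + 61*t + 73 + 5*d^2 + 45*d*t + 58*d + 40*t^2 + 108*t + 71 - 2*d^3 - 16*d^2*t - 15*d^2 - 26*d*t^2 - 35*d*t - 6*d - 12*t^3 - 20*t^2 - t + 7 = -2*d^3 + d^2*(-16*t - 10) + d*(-26*t^2 + 10*t + 68) - 12*t^3 + 20*t^2 + 168*t + 160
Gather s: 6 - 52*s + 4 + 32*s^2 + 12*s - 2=32*s^2 - 40*s + 8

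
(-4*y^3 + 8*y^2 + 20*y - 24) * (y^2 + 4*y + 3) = -4*y^5 - 8*y^4 + 40*y^3 + 80*y^2 - 36*y - 72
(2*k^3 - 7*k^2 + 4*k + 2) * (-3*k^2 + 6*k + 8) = -6*k^5 + 33*k^4 - 38*k^3 - 38*k^2 + 44*k + 16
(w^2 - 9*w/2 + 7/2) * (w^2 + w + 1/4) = w^4 - 7*w^3/2 - 3*w^2/4 + 19*w/8 + 7/8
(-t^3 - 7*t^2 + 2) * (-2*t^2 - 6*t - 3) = 2*t^5 + 20*t^4 + 45*t^3 + 17*t^2 - 12*t - 6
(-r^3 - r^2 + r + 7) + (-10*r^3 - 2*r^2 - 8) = -11*r^3 - 3*r^2 + r - 1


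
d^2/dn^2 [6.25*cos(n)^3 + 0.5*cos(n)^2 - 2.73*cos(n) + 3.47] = -1.9575*cos(n) - 1.0*cos(2*n) - 14.0625*cos(3*n)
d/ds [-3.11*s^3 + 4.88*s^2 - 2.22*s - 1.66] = -9.33*s^2 + 9.76*s - 2.22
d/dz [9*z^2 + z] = 18*z + 1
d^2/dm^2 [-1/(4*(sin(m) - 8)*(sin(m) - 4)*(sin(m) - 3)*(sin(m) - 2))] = (16*sin(m)^8 - 391*sin(m)^7 + 3757*sin(m)^6 - 17584*sin(m)^5 + 38000*sin(m)^4 - 11248*sin(m)^3 - 100424*sin(m)^2 + 161376*sin(m) - 70016)/(4*(sin(m) - 8)^3*(sin(m) - 4)^3*(sin(m) - 3)^3*(sin(m) - 2)^3)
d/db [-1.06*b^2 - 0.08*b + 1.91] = -2.12*b - 0.08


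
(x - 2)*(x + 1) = x^2 - x - 2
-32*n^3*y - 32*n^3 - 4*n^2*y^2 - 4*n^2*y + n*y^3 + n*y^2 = (-8*n + y)*(4*n + y)*(n*y + n)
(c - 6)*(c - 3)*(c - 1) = c^3 - 10*c^2 + 27*c - 18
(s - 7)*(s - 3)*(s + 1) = s^3 - 9*s^2 + 11*s + 21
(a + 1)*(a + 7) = a^2 + 8*a + 7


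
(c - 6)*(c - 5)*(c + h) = c^3 + c^2*h - 11*c^2 - 11*c*h + 30*c + 30*h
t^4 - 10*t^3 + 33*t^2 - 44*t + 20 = (t - 5)*(t - 2)^2*(t - 1)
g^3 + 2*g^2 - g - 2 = (g - 1)*(g + 1)*(g + 2)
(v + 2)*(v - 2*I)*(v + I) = v^3 + 2*v^2 - I*v^2 + 2*v - 2*I*v + 4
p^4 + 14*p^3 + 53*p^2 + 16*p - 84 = (p - 1)*(p + 2)*(p + 6)*(p + 7)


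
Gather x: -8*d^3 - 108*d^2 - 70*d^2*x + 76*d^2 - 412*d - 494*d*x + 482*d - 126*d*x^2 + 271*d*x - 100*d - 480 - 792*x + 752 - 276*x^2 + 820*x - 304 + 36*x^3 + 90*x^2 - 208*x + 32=-8*d^3 - 32*d^2 - 30*d + 36*x^3 + x^2*(-126*d - 186) + x*(-70*d^2 - 223*d - 180)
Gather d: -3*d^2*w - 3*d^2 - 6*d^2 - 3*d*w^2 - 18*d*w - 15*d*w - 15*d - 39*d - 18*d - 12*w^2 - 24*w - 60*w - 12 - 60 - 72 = d^2*(-3*w - 9) + d*(-3*w^2 - 33*w - 72) - 12*w^2 - 84*w - 144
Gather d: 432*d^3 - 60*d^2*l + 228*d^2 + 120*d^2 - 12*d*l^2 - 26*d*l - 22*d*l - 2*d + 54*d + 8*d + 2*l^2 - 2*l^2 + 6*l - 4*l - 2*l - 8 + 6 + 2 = 432*d^3 + d^2*(348 - 60*l) + d*(-12*l^2 - 48*l + 60)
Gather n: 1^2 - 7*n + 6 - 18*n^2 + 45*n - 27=-18*n^2 + 38*n - 20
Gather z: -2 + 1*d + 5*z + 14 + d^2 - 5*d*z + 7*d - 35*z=d^2 + 8*d + z*(-5*d - 30) + 12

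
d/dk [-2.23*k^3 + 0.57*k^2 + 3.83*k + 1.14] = -6.69*k^2 + 1.14*k + 3.83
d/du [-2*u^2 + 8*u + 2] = 8 - 4*u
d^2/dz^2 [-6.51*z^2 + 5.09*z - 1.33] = -13.0200000000000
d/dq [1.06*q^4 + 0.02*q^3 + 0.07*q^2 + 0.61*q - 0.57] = 4.24*q^3 + 0.06*q^2 + 0.14*q + 0.61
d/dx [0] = 0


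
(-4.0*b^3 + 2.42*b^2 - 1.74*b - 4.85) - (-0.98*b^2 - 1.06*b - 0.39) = -4.0*b^3 + 3.4*b^2 - 0.68*b - 4.46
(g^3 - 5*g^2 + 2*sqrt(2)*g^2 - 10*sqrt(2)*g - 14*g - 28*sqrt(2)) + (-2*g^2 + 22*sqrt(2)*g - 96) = g^3 - 7*g^2 + 2*sqrt(2)*g^2 - 14*g + 12*sqrt(2)*g - 96 - 28*sqrt(2)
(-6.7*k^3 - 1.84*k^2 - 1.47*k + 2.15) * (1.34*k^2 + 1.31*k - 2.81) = -8.978*k^5 - 11.2426*k^4 + 14.4468*k^3 + 6.1257*k^2 + 6.9472*k - 6.0415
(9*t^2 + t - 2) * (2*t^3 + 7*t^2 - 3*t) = 18*t^5 + 65*t^4 - 24*t^3 - 17*t^2 + 6*t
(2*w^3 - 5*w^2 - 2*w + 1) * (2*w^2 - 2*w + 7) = 4*w^5 - 14*w^4 + 20*w^3 - 29*w^2 - 16*w + 7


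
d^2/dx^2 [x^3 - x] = 6*x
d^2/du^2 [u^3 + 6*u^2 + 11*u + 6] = 6*u + 12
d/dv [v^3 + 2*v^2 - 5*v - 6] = 3*v^2 + 4*v - 5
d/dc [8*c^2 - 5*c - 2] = 16*c - 5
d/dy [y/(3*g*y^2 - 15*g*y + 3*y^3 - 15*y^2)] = (-g - 2*y + 5)/(3*(g*y - 5*g + y^2 - 5*y)^2)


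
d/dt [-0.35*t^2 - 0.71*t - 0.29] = -0.7*t - 0.71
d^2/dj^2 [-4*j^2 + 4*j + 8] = -8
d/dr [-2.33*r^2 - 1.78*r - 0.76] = -4.66*r - 1.78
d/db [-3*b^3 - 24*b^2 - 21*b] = -9*b^2 - 48*b - 21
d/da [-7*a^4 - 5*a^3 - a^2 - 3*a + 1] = -28*a^3 - 15*a^2 - 2*a - 3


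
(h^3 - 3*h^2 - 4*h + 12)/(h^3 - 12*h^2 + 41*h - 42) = (h + 2)/(h - 7)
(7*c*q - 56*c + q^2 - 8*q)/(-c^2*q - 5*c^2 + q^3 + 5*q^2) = (-7*c*q + 56*c - q^2 + 8*q)/(c^2*q + 5*c^2 - q^3 - 5*q^2)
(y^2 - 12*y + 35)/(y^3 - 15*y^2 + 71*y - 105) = 1/(y - 3)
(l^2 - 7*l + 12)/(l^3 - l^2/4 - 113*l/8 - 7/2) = 8*(l - 3)/(8*l^2 + 30*l + 7)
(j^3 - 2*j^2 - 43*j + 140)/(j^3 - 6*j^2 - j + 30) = (j^2 + 3*j - 28)/(j^2 - j - 6)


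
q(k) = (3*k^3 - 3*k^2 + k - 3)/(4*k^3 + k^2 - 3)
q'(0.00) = -0.33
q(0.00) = 1.00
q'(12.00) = 0.01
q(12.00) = 0.68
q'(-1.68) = 0.37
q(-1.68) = 1.43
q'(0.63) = 6.09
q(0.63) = 1.75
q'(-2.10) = 0.27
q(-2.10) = 1.29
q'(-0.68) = -0.69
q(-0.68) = 1.58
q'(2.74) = 0.11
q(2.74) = 0.45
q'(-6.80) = 0.02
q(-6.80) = 0.90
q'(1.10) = 3.55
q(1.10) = -0.43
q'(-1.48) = 0.41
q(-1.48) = 1.51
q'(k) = (-12*k^2 - 2*k)*(3*k^3 - 3*k^2 + k - 3)/(4*k^3 + k^2 - 3)^2 + (9*k^2 - 6*k + 1)/(4*k^3 + k^2 - 3)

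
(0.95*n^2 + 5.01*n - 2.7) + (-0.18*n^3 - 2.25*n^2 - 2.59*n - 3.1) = -0.18*n^3 - 1.3*n^2 + 2.42*n - 5.8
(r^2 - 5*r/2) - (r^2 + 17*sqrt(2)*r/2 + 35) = -17*sqrt(2)*r/2 - 5*r/2 - 35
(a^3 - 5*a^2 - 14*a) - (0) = a^3 - 5*a^2 - 14*a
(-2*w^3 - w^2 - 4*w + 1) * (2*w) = -4*w^4 - 2*w^3 - 8*w^2 + 2*w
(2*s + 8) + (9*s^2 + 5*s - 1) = 9*s^2 + 7*s + 7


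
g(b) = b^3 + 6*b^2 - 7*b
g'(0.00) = -7.00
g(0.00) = 0.00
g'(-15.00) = 488.00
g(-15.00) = -1920.00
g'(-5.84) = 25.24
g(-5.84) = 46.34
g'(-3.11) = -15.30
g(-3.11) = 49.72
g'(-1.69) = -18.71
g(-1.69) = 24.14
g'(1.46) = 16.91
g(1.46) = 5.68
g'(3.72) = 79.16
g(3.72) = 108.47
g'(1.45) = 16.71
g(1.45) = 5.51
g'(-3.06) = -15.63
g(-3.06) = 48.95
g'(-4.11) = -5.64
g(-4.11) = 60.70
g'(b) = 3*b^2 + 12*b - 7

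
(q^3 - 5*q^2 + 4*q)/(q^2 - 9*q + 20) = q*(q - 1)/(q - 5)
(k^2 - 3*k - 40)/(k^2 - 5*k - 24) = (k + 5)/(k + 3)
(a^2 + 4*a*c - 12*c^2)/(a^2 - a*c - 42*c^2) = (a - 2*c)/(a - 7*c)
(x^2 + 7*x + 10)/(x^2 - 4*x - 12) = (x + 5)/(x - 6)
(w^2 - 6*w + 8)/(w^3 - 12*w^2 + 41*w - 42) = (w - 4)/(w^2 - 10*w + 21)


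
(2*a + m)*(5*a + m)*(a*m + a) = 10*a^3*m + 10*a^3 + 7*a^2*m^2 + 7*a^2*m + a*m^3 + a*m^2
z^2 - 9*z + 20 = (z - 5)*(z - 4)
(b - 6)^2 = b^2 - 12*b + 36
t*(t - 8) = t^2 - 8*t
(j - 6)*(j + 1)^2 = j^3 - 4*j^2 - 11*j - 6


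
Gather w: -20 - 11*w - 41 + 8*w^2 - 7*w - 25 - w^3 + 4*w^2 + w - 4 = -w^3 + 12*w^2 - 17*w - 90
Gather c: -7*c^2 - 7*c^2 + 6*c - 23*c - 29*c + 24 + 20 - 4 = -14*c^2 - 46*c + 40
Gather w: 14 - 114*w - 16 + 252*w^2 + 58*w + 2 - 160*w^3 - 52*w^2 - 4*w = -160*w^3 + 200*w^2 - 60*w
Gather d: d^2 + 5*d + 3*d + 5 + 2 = d^2 + 8*d + 7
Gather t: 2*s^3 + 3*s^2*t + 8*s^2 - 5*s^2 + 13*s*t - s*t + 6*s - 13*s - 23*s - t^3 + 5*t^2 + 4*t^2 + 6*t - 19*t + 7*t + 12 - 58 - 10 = 2*s^3 + 3*s^2 - 30*s - t^3 + 9*t^2 + t*(3*s^2 + 12*s - 6) - 56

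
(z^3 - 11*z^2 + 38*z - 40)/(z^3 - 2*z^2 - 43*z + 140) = (z - 2)/(z + 7)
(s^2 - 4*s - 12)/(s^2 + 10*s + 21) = (s^2 - 4*s - 12)/(s^2 + 10*s + 21)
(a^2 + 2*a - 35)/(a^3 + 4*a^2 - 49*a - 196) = (a - 5)/(a^2 - 3*a - 28)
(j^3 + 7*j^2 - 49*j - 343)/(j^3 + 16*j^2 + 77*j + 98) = (j - 7)/(j + 2)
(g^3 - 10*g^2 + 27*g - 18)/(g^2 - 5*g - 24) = (-g^3 + 10*g^2 - 27*g + 18)/(-g^2 + 5*g + 24)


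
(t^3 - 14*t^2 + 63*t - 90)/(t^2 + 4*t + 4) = (t^3 - 14*t^2 + 63*t - 90)/(t^2 + 4*t + 4)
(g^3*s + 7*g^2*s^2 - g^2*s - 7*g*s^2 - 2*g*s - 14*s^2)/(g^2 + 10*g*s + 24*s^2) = s*(g^3 + 7*g^2*s - g^2 - 7*g*s - 2*g - 14*s)/(g^2 + 10*g*s + 24*s^2)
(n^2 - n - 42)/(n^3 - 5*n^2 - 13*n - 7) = (n + 6)/(n^2 + 2*n + 1)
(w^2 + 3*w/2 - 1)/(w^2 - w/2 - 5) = (2*w - 1)/(2*w - 5)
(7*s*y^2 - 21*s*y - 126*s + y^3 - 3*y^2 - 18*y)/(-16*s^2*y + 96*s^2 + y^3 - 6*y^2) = (7*s*y + 21*s + y^2 + 3*y)/(-16*s^2 + y^2)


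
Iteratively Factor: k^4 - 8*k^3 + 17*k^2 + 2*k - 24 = (k - 2)*(k^3 - 6*k^2 + 5*k + 12) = (k - 4)*(k - 2)*(k^2 - 2*k - 3) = (k - 4)*(k - 3)*(k - 2)*(k + 1)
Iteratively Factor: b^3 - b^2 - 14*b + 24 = (b + 4)*(b^2 - 5*b + 6) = (b - 3)*(b + 4)*(b - 2)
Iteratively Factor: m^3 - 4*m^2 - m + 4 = (m - 4)*(m^2 - 1) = (m - 4)*(m + 1)*(m - 1)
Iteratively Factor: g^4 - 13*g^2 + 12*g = (g - 1)*(g^3 + g^2 - 12*g) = (g - 1)*(g + 4)*(g^2 - 3*g) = (g - 3)*(g - 1)*(g + 4)*(g)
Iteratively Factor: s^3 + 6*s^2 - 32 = (s + 4)*(s^2 + 2*s - 8) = (s - 2)*(s + 4)*(s + 4)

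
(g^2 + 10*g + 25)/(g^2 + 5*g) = (g + 5)/g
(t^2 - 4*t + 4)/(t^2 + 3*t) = (t^2 - 4*t + 4)/(t*(t + 3))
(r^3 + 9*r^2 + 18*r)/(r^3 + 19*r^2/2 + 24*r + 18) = 2*r*(r + 3)/(2*r^2 + 7*r + 6)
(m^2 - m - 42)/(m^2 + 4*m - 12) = (m - 7)/(m - 2)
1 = 1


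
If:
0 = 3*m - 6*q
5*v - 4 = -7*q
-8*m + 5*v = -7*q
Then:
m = 1/2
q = 1/4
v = 9/20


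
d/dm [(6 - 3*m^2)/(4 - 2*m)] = 3*(-m^2 + 2*m*(m - 2) + 2)/(2*(m - 2)^2)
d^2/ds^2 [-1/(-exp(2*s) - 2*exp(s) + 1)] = 2*(4*(exp(s) + 1)^2*exp(s) - (2*exp(s) + 1)*(exp(2*s) + 2*exp(s) - 1))*exp(s)/(exp(2*s) + 2*exp(s) - 1)^3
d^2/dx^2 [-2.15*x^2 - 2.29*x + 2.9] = -4.30000000000000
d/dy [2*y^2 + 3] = 4*y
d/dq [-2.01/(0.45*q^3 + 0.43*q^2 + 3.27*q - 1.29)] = (2.7135*q^2 + 1.7286*q + 6.5727)/(0.45*q^3 + 0.43*q^2 + 3.27*q - 1.29)^2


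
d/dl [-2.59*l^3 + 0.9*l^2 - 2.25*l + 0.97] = -7.77*l^2 + 1.8*l - 2.25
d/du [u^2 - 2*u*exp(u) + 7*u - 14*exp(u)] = -2*u*exp(u) + 2*u - 16*exp(u) + 7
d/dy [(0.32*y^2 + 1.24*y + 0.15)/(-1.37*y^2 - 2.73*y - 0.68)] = (0.8252*y^2 - 0.0242*y - 0.4337)/(1.8769*y^4 + 7.4802*y^3 + 9.3161*y^2 + 3.7128*y + 0.4624)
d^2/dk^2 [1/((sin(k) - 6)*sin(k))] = 2*(-2*sin(k) + 9 - 15/sin(k) - 18/sin(k)^2 + 36/sin(k)^3)/(sin(k) - 6)^3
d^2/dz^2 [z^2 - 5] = 2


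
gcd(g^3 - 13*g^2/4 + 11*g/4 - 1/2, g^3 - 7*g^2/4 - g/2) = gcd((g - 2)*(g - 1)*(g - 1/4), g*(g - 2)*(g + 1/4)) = g - 2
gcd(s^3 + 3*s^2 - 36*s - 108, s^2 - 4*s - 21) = s + 3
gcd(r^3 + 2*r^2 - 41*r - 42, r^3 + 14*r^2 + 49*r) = r + 7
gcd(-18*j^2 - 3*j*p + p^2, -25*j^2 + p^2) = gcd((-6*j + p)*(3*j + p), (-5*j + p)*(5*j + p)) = 1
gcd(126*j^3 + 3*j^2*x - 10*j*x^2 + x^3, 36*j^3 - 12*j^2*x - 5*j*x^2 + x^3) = -18*j^2 - 3*j*x + x^2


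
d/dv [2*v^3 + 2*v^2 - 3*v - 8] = 6*v^2 + 4*v - 3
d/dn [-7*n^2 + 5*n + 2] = 5 - 14*n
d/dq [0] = 0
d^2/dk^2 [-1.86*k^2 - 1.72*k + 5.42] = -3.72000000000000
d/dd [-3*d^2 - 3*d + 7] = -6*d - 3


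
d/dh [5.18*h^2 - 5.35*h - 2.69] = 10.36*h - 5.35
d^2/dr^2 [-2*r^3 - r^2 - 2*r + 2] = -12*r - 2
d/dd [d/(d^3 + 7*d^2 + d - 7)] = (d^3 + 7*d^2 - d*(3*d^2 + 14*d + 1) + d - 7)/(d^3 + 7*d^2 + d - 7)^2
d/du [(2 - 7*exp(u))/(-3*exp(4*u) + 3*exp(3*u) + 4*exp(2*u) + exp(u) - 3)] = ((7*exp(u) - 2)*(-12*exp(3*u) + 9*exp(2*u) + 8*exp(u) + 1) + 21*exp(4*u) - 21*exp(3*u) - 28*exp(2*u) - 7*exp(u) + 21)*exp(u)/(-3*exp(4*u) + 3*exp(3*u) + 4*exp(2*u) + exp(u) - 3)^2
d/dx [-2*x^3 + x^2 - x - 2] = -6*x^2 + 2*x - 1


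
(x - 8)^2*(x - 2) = x^3 - 18*x^2 + 96*x - 128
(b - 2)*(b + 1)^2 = b^3 - 3*b - 2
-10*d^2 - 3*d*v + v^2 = (-5*d + v)*(2*d + v)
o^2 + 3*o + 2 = (o + 1)*(o + 2)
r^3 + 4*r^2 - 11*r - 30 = (r - 3)*(r + 2)*(r + 5)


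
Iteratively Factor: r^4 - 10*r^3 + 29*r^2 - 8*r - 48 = (r - 4)*(r^3 - 6*r^2 + 5*r + 12) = (r - 4)*(r + 1)*(r^2 - 7*r + 12) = (r - 4)^2*(r + 1)*(r - 3)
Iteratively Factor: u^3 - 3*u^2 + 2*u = (u - 1)*(u^2 - 2*u) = (u - 2)*(u - 1)*(u)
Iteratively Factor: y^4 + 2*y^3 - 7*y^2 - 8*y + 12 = (y + 3)*(y^3 - y^2 - 4*y + 4) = (y + 2)*(y + 3)*(y^2 - 3*y + 2) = (y - 2)*(y + 2)*(y + 3)*(y - 1)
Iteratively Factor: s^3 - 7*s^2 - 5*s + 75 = (s - 5)*(s^2 - 2*s - 15) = (s - 5)^2*(s + 3)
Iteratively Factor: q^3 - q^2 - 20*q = (q - 5)*(q^2 + 4*q) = q*(q - 5)*(q + 4)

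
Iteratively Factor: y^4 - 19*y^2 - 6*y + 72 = (y + 3)*(y^3 - 3*y^2 - 10*y + 24) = (y - 2)*(y + 3)*(y^2 - y - 12) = (y - 2)*(y + 3)^2*(y - 4)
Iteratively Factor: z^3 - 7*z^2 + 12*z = (z - 3)*(z^2 - 4*z) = (z - 4)*(z - 3)*(z)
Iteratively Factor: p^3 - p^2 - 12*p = (p + 3)*(p^2 - 4*p) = (p - 4)*(p + 3)*(p)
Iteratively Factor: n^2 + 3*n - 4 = (n + 4)*(n - 1)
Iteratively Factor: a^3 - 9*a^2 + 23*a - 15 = (a - 3)*(a^2 - 6*a + 5) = (a - 3)*(a - 1)*(a - 5)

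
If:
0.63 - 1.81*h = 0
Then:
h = 0.35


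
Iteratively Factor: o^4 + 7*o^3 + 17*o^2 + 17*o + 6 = (o + 1)*(o^3 + 6*o^2 + 11*o + 6) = (o + 1)^2*(o^2 + 5*o + 6) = (o + 1)^2*(o + 3)*(o + 2)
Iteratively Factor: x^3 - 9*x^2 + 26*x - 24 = (x - 4)*(x^2 - 5*x + 6) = (x - 4)*(x - 3)*(x - 2)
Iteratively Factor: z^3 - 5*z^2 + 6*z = (z - 3)*(z^2 - 2*z) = (z - 3)*(z - 2)*(z)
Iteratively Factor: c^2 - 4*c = (c)*(c - 4)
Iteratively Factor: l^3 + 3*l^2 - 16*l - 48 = (l + 4)*(l^2 - l - 12) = (l - 4)*(l + 4)*(l + 3)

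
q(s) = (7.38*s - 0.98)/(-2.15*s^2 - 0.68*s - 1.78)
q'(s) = (4.3*s + 0.68)*(7.38*s - 0.98)/(-2.15*s^2 - 0.68*s - 1.78)^2 + 7.38/(-2.15*s^2 - 0.68*s - 1.78)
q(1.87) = -1.21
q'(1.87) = 0.30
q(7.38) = -0.43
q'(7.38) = 0.05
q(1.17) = -1.39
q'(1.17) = 0.10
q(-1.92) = 1.80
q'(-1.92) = 0.75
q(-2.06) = 1.70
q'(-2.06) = 0.69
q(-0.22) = 1.50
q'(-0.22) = -4.02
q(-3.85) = 0.95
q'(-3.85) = 0.25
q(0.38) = -0.78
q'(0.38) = -2.38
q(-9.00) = 0.40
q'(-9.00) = 0.05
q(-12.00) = 0.30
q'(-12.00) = 0.03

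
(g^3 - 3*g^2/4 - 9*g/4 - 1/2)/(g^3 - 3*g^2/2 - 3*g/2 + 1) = (4*g + 1)/(2*(2*g - 1))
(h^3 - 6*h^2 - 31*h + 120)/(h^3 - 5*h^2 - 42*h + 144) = (h + 5)/(h + 6)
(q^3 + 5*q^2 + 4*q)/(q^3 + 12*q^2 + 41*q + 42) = q*(q^2 + 5*q + 4)/(q^3 + 12*q^2 + 41*q + 42)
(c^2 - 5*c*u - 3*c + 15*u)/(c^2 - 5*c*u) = (c - 3)/c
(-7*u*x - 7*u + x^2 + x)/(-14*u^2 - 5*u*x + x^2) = (x + 1)/(2*u + x)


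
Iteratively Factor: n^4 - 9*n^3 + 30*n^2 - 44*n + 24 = (n - 2)*(n^3 - 7*n^2 + 16*n - 12) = (n - 3)*(n - 2)*(n^2 - 4*n + 4) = (n - 3)*(n - 2)^2*(n - 2)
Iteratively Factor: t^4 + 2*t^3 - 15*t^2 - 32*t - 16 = (t + 4)*(t^3 - 2*t^2 - 7*t - 4) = (t + 1)*(t + 4)*(t^2 - 3*t - 4) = (t - 4)*(t + 1)*(t + 4)*(t + 1)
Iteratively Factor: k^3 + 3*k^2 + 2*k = (k)*(k^2 + 3*k + 2) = k*(k + 2)*(k + 1)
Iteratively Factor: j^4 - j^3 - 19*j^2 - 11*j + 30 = (j + 2)*(j^3 - 3*j^2 - 13*j + 15) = (j - 1)*(j + 2)*(j^2 - 2*j - 15) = (j - 1)*(j + 2)*(j + 3)*(j - 5)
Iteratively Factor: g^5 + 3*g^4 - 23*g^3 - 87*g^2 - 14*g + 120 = (g - 1)*(g^4 + 4*g^3 - 19*g^2 - 106*g - 120) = (g - 1)*(g + 3)*(g^3 + g^2 - 22*g - 40) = (g - 1)*(g + 3)*(g + 4)*(g^2 - 3*g - 10) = (g - 5)*(g - 1)*(g + 3)*(g + 4)*(g + 2)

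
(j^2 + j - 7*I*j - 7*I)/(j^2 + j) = (j - 7*I)/j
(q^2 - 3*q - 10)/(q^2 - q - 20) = (q + 2)/(q + 4)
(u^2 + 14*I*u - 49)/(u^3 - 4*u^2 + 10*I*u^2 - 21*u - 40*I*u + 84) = (u + 7*I)/(u^2 + u*(-4 + 3*I) - 12*I)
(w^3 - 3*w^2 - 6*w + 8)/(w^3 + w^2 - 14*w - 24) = (w - 1)/(w + 3)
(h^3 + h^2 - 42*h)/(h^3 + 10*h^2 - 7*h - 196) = h*(h - 6)/(h^2 + 3*h - 28)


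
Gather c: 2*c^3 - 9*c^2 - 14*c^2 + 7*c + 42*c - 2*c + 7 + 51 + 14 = 2*c^3 - 23*c^2 + 47*c + 72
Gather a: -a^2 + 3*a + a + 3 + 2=-a^2 + 4*a + 5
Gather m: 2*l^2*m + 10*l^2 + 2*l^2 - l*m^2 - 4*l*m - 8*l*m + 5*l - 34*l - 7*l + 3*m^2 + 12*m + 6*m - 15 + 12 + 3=12*l^2 - 36*l + m^2*(3 - l) + m*(2*l^2 - 12*l + 18)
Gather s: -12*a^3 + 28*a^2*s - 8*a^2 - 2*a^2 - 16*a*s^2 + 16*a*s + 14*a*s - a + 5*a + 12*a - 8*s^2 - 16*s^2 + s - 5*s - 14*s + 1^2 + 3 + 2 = -12*a^3 - 10*a^2 + 16*a + s^2*(-16*a - 24) + s*(28*a^2 + 30*a - 18) + 6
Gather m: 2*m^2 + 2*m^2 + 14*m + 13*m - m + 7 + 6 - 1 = 4*m^2 + 26*m + 12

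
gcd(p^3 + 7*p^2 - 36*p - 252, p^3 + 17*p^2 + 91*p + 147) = p + 7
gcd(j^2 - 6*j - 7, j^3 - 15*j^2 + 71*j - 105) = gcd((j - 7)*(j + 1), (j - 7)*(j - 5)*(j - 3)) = j - 7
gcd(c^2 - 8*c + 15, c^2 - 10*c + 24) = 1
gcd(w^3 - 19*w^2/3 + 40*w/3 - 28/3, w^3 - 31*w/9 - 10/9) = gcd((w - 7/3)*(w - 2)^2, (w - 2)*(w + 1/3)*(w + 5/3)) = w - 2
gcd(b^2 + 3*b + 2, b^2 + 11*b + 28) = 1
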